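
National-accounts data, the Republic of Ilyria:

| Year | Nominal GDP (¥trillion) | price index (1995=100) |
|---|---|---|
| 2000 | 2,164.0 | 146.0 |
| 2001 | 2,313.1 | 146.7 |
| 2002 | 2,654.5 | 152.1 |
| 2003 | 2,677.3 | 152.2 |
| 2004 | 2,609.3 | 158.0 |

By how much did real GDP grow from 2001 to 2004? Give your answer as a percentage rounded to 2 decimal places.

4.74%

Real GDP 2001 = 2313.1/1.467 = 1576.76.
Real GDP 2004 = 2609.3/1.580 = 1651.46.
Change = 1651.46/1576.76 − 1 = 0.0474.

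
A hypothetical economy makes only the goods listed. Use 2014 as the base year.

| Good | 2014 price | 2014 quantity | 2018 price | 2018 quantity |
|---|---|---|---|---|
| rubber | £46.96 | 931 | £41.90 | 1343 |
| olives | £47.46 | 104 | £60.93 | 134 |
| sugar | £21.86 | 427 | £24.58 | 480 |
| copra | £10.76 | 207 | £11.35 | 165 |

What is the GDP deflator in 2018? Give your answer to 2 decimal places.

95.61

Nominal GDP 2018 = 41.90·1343 + 60.93·134 + 24.58·480 + 11.35·165 = 78107.47.
Real GDP 2018 (at 2014 prices) = 46.96·1343 + 47.46·134 + 21.86·480 + 10.76·165 = 81695.12.
Deflator = Nominal/Real × 100 = 78107.47/81695.12 × 100 = 95.608.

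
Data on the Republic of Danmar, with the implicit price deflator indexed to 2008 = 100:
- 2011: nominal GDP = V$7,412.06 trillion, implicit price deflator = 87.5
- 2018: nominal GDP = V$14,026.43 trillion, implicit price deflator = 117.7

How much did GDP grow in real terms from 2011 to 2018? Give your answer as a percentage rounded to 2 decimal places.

Deflate each year: 2011 → 7412.06/0.875 = 8470.93; 2018 → 14026.43/1.177 = 11917.10.
So real GDP changed by 11917.10/8470.93 − 1 = 0.4068, i.e. 40.68%.

40.68%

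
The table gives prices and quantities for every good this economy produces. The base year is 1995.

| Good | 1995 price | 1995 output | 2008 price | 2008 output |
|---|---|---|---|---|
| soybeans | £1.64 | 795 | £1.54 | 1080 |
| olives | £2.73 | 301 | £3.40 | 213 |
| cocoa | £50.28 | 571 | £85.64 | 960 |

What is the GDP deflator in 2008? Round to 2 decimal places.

167.13

Nominal GDP 2008 = 1.54·1080 + 3.40·213 + 85.64·960 = 84601.80.
Real GDP 2008 (at 1995 prices) = 1.64·1080 + 2.73·213 + 50.28·960 = 50621.49.
Deflator = Nominal/Real × 100 = 84601.80/50621.49 × 100 = 167.126.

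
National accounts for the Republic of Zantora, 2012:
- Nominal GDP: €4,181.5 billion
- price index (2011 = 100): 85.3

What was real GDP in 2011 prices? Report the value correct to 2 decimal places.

€4,902.11 billion

Real GDP = Nominal / (price index/100) = 4181.5 / 0.853 = 4902.11.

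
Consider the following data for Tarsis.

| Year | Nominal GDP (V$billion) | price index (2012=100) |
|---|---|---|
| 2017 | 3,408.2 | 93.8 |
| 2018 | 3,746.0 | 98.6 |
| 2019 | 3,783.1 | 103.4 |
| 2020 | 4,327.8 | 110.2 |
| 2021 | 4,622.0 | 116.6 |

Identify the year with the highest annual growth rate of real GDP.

2018: real = 3746.0/0.986 = 3799.19; growth vs 2017 (3633.48) = 4.56%.
2019: real = 3783.1/1.034 = 3658.70; growth vs 2018 (3799.19) = -3.70%.
2020: real = 4327.8/1.102 = 3927.22; growth vs 2019 (3658.70) = 7.34%.
2021: real = 4622.0/1.166 = 3963.98; growth vs 2020 (3927.22) = 0.94%.

2020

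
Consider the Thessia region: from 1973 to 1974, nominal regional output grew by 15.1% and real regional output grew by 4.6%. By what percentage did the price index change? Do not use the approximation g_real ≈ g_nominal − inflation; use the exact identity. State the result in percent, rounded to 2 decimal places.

(1 + g_nom) = (1 + g_real)(1 + π), so π = 1.1510 / 1.0460 − 1 = 0.10038.

10.04%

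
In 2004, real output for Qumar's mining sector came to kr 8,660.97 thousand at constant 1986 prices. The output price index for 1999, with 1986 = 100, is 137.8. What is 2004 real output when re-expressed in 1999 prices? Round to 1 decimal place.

kr 11,934.8 thousand

Real output in 1999 prices = Real output in 1986 prices × (P_1999/P_1986) = 8660.97 × 1.378 = 11934.82.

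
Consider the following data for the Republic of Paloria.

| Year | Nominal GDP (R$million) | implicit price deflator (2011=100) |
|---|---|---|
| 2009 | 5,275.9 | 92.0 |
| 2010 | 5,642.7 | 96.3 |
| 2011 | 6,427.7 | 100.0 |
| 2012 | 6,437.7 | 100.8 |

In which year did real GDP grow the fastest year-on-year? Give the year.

2010: real = 5642.7/0.963 = 5859.50; growth vs 2009 (5734.67) = 2.18%.
2011: real = 6427.7/1.000 = 6427.70; growth vs 2010 (5859.50) = 9.70%.
2012: real = 6437.7/1.008 = 6386.61; growth vs 2011 (6427.70) = -0.64%.

2011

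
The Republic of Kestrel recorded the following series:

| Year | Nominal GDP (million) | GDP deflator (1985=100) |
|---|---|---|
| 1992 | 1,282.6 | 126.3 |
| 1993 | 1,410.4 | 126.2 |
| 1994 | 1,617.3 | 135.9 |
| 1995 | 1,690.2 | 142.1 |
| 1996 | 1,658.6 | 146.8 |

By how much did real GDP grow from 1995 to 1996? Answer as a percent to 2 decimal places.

Real GDP 1995 = 1690.2/1.421 = 1189.44.
Real GDP 1996 = 1658.6/1.468 = 1129.84.
Change = 1129.84/1189.44 − 1 = -0.0501.

-5.01%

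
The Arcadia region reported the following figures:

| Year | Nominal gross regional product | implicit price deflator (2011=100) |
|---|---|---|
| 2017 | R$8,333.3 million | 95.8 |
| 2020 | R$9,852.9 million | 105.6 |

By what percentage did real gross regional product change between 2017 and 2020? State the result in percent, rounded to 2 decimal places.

Real gross regional product 2017 = 8333.3 / 0.958 = 8698.64.
Real gross regional product 2020 = 9852.9 / 1.056 = 9330.40.
Real growth = 9330.40 / 8698.64 − 1 = 0.0726.

7.26%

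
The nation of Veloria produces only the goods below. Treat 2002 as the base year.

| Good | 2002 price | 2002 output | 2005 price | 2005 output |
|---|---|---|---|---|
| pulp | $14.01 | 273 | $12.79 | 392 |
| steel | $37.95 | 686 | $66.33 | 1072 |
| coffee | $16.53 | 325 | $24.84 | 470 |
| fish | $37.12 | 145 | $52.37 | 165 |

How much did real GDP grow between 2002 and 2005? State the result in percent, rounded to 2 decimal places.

47.90%

Real GDP 2002 = Nominal GDP 2002 = 14.01·273 + 37.95·686 + 16.53·325 + 37.12·145 = 40613.08.
Real GDP 2005 (at 2002 prices) = 14.01·392 + 37.95·1072 + 16.53·470 + 37.12·165 = 60068.22.
Real growth = 60068.22/40613.08 − 1 = 0.4790.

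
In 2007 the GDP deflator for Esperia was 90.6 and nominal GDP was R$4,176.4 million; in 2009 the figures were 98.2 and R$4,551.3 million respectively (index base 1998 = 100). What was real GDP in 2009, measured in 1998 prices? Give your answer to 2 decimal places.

R$4,634.73 million

Real GDP = Nominal / (GDP deflator/100) = 4551.3 / 0.982 = 4634.73.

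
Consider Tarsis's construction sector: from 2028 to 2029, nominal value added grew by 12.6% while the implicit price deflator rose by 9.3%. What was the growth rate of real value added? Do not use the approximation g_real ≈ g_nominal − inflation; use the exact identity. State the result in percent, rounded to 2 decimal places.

(1 + g_nom) = (1 + g_real)(1 + π), so g_real = 1.1260 / 1.0930 − 1 = 0.03019.

3.02%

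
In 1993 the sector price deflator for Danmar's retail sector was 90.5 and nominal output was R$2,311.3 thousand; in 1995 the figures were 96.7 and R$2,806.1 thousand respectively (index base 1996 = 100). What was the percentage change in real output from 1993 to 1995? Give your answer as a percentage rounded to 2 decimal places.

Real output 1993 = 2311.3 / 0.905 = 2553.92.
Real output 1995 = 2806.1 / 0.967 = 2901.86.
Real growth = 2901.86 / 2553.92 − 1 = 0.1362.

13.62%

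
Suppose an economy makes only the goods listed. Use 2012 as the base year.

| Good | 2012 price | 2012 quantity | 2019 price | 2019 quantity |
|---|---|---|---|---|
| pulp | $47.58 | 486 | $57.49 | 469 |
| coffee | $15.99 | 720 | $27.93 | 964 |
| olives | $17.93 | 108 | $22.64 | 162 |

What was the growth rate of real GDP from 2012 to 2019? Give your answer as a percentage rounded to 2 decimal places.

Real GDP 2012 = Nominal GDP 2012 = 47.58·486 + 15.99·720 + 17.93·108 = 36573.12.
Real GDP 2019 (at 2012 prices) = 47.58·469 + 15.99·964 + 17.93·162 = 40634.04.
Real growth = 40634.04/36573.12 − 1 = 0.1110.

11.10%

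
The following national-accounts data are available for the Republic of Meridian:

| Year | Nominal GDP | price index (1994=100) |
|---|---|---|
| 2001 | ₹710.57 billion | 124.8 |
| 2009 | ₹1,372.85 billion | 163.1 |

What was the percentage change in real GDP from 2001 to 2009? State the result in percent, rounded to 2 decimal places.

Deflate each year: 2001 → 710.57/1.248 = 569.37; 2009 → 1372.85/1.631 = 841.72.
So real GDP changed by 841.72/569.37 − 1 = 0.4783, i.e. 47.83%.

47.83%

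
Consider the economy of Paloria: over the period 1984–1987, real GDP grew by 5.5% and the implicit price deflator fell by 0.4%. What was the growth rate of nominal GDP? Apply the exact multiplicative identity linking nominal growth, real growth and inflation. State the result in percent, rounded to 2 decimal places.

(1 + g_nom) = (1 + g_real)(1 + π) = 1.0550 × 0.9960 = 1.05078.

5.08%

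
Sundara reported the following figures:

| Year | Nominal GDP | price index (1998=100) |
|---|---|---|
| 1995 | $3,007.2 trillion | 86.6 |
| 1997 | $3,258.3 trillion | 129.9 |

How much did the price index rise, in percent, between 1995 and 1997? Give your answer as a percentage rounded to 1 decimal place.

Price-level change = 129.9 / 86.6 − 1 = 0.5000.

50.0%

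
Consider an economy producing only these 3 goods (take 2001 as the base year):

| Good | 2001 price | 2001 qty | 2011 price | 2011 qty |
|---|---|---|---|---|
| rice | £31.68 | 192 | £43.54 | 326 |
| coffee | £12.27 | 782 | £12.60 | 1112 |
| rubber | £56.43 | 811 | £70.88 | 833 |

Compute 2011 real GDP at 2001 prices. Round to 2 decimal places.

Real GDP 2011 = Σ (p_2001 × q_2011) = 31.68·326 + 12.27·1112 + 56.43·833 = 70978.11.

£70978.11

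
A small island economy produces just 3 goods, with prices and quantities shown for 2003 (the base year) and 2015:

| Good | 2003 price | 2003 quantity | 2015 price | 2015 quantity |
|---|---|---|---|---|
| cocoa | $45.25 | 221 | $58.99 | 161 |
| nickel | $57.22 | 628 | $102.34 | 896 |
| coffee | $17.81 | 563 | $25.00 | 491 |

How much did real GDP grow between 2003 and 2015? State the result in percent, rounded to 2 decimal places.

Real GDP 2003 = Nominal GDP 2003 = 45.25·221 + 57.22·628 + 17.81·563 = 55961.44.
Real GDP 2015 (at 2003 prices) = 45.25·161 + 57.22·896 + 17.81·491 = 67299.08.
Real growth = 67299.08/55961.44 − 1 = 0.2026.

20.26%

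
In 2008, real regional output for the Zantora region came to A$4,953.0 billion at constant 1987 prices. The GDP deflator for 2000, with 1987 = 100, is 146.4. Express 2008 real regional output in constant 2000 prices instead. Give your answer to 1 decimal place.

A$7,251.2 billion

Real regional output in 2000 prices = Real regional output in 1987 prices × (P_2000/P_1987) = 4953.0 × 1.464 = 7251.19.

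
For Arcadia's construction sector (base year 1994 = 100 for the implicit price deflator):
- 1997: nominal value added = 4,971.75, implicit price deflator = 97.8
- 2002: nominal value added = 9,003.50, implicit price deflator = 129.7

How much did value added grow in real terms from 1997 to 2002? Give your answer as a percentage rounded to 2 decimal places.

Real value added 1997 = 4971.75 / 0.978 = 5083.59.
Real value added 2002 = 9003.50 / 1.297 = 6941.79.
Real growth = 6941.79 / 5083.59 − 1 = 0.3655.

36.55%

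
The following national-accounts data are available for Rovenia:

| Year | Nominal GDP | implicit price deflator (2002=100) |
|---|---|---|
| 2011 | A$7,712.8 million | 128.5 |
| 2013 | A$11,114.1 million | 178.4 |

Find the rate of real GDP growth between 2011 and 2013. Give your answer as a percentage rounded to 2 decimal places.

Real GDP 2011 = 7712.8 / 1.285 = 6002.18.
Real GDP 2013 = 11114.1 / 1.784 = 6229.88.
Real growth = 6229.88 / 6002.18 − 1 = 0.0379.

3.79%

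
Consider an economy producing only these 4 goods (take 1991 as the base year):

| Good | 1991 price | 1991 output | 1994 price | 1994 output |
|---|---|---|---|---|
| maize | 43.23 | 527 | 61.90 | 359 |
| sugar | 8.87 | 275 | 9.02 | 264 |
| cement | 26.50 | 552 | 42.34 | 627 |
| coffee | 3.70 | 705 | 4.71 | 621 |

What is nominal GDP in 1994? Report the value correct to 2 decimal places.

Nominal GDP 1994 = Σ (p_1994 × q_1994) = 61.90·359 + 9.02·264 + 42.34·627 + 4.71·621 = 54075.47.

54075.47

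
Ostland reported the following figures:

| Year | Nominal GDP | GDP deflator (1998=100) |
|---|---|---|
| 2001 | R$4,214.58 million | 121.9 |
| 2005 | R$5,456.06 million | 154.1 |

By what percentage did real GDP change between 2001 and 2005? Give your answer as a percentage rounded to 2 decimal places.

2.41%

Real GDP 2001 = 4214.58 / 1.219 = 3457.41.
Real GDP 2005 = 5456.06 / 1.541 = 3540.60.
Real growth = 3540.60 / 3457.41 − 1 = 0.0241.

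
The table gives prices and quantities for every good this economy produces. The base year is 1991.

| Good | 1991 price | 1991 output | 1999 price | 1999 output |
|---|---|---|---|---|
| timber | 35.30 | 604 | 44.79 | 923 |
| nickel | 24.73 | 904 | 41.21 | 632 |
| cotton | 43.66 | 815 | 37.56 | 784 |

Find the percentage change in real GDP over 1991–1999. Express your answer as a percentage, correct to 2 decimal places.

4.01%

Real GDP 1991 = Nominal GDP 1991 = 35.30·604 + 24.73·904 + 43.66·815 = 79260.02.
Real GDP 1999 (at 1991 prices) = 35.30·923 + 24.73·632 + 43.66·784 = 82440.70.
Real growth = 82440.70/79260.02 − 1 = 0.0401.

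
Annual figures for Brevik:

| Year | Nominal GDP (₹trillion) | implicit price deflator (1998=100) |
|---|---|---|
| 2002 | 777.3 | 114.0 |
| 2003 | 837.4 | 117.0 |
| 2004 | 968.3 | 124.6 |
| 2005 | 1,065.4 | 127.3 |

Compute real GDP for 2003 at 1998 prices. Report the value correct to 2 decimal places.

Real GDP 2003 = 837.4 / 1.170 = 715.73.

₹715.73 trillion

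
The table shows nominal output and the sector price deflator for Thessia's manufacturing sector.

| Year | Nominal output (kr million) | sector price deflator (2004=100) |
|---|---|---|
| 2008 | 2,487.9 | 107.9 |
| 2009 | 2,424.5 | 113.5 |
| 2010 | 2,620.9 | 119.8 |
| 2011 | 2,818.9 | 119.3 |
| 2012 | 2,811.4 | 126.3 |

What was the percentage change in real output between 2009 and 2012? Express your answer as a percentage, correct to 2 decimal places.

Real output 2009 = 2424.5/1.135 = 2136.12.
Real output 2012 = 2811.4/1.263 = 2225.97.
Change = 2225.97/2136.12 − 1 = 0.0421.

4.21%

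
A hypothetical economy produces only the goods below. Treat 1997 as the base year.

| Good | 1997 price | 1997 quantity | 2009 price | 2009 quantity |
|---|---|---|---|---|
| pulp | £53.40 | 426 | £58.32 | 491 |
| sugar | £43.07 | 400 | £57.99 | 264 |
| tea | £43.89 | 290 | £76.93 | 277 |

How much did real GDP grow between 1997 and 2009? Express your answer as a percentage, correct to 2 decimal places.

Real GDP 1997 = Nominal GDP 1997 = 53.40·426 + 43.07·400 + 43.89·290 = 52704.50.
Real GDP 2009 (at 1997 prices) = 53.40·491 + 43.07·264 + 43.89·277 = 49747.41.
Real growth = 49747.41/52704.50 − 1 = -0.0561.

-5.61%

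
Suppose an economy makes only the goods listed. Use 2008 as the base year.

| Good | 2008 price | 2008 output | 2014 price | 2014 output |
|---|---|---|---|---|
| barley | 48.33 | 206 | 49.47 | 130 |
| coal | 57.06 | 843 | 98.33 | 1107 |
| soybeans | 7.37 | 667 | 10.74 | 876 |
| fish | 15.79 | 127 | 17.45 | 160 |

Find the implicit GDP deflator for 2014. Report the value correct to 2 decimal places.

162.54

Nominal GDP 2014 = 49.47·130 + 98.33·1107 + 10.74·876 + 17.45·160 = 127482.65.
Real GDP 2014 (at 2008 prices) = 48.33·130 + 57.06·1107 + 7.37·876 + 15.79·160 = 78430.84.
Deflator = Nominal/Real × 100 = 127482.65/78430.84 × 100 = 162.541.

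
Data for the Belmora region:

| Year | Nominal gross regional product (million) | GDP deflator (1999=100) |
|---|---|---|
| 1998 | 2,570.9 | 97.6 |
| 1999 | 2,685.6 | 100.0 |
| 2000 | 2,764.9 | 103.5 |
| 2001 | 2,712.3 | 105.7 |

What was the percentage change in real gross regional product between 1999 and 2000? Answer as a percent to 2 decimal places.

-0.53%

Real gross regional product 1999 = 2685.6/1.000 = 2685.60.
Real gross regional product 2000 = 2764.9/1.035 = 2671.40.
Change = 2671.40/2685.60 − 1 = -0.0053.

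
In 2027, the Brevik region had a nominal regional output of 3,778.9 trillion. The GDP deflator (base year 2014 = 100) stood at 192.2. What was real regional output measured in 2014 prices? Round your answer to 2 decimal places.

1,966.13 trillion

Real regional output = Nominal / (GDP deflator/100) = 3778.9 / 1.922 = 1966.13.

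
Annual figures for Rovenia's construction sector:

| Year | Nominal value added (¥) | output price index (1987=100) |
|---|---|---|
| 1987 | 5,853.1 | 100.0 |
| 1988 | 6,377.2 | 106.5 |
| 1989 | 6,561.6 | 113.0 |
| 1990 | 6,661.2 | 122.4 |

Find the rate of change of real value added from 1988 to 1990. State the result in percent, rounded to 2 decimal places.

-9.12%

Real value added 1988 = 6377.2/1.065 = 5987.98.
Real value added 1990 = 6661.2/1.224 = 5442.16.
Change = 5442.16/5987.98 − 1 = -0.0912.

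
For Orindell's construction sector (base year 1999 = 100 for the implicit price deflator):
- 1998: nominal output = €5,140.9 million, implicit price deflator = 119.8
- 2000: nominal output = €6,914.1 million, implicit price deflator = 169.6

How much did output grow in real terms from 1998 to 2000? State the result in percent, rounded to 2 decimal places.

Real output 1998 = 5140.9 / 1.198 = 4291.24.
Real output 2000 = 6914.1 / 1.696 = 4076.71.
Real growth = 4076.71 / 4291.24 − 1 = -0.0500.

-5.00%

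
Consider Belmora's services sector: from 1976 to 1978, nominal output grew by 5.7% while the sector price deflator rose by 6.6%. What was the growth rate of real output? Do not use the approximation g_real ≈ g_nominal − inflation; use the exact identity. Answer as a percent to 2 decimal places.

-0.84%

(1 + g_nom) = (1 + g_real)(1 + π), so g_real = 1.0570 / 1.0660 − 1 = -0.00844.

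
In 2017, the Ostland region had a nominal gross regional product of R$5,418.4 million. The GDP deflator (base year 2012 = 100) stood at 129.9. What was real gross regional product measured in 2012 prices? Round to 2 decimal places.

R$4,171.21 million

Real gross regional product = Nominal / (GDP deflator/100) = 5418.4 / 1.299 = 4171.21.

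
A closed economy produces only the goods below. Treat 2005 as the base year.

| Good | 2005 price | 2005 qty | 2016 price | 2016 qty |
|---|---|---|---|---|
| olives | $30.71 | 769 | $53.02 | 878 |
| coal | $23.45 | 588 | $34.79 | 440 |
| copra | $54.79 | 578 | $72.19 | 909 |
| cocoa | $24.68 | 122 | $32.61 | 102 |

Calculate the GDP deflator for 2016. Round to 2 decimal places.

145.98

Nominal GDP 2016 = 53.02·878 + 34.79·440 + 72.19·909 + 32.61·102 = 130806.09.
Real GDP 2016 (at 2005 prices) = 30.71·878 + 23.45·440 + 54.79·909 + 24.68·102 = 89602.85.
Deflator = Nominal/Real × 100 = 130806.09/89602.85 × 100 = 145.984.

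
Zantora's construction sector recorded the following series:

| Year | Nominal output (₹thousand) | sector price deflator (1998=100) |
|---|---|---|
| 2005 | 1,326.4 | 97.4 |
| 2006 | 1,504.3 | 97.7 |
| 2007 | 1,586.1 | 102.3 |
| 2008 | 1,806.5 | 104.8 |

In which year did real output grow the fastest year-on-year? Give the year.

2006: real = 1504.3/0.977 = 1539.71; growth vs 2005 (1361.81) = 13.06%.
2007: real = 1586.1/1.023 = 1550.44; growth vs 2006 (1539.71) = 0.70%.
2008: real = 1806.5/1.048 = 1723.76; growth vs 2007 (1550.44) = 11.18%.

2006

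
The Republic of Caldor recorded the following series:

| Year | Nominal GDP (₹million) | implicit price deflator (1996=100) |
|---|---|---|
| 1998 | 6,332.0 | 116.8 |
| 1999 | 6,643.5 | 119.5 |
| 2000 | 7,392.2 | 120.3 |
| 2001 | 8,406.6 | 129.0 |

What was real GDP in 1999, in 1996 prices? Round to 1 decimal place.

₹5,559.4 million

Real GDP 1999 = 6643.5 / 1.195 = 5559.41.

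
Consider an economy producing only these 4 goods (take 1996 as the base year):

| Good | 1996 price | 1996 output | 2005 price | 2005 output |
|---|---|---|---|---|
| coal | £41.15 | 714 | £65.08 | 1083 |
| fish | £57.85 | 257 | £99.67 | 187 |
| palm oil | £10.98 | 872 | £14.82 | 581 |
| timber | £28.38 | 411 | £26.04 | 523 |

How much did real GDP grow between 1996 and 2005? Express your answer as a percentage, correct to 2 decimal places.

16.98%

Real GDP 1996 = Nominal GDP 1996 = 41.15·714 + 57.85·257 + 10.98·872 + 28.38·411 = 65487.29.
Real GDP 2005 (at 1996 prices) = 41.15·1083 + 57.85·187 + 10.98·581 + 28.38·523 = 76605.52.
Real growth = 76605.52/65487.29 − 1 = 0.1698.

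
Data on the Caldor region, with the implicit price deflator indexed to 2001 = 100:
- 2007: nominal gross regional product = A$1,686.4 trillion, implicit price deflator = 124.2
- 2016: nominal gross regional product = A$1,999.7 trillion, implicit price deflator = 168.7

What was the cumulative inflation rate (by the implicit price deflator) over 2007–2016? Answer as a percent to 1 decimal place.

Price-level change = 168.7 / 124.2 − 1 = 0.3583.

35.8%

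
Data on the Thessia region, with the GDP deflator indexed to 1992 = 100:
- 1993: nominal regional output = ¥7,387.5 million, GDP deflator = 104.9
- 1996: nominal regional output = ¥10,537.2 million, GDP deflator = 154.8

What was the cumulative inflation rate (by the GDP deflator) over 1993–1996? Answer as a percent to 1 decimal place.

Price-level change = 154.8 / 104.9 − 1 = 0.4757.

47.6%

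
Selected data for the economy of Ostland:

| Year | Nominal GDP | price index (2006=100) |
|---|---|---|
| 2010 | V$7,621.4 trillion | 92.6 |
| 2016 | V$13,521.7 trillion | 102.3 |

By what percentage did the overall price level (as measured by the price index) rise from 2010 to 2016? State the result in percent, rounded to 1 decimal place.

10.5%

Price-level change = 102.3 / 92.6 − 1 = 0.1048.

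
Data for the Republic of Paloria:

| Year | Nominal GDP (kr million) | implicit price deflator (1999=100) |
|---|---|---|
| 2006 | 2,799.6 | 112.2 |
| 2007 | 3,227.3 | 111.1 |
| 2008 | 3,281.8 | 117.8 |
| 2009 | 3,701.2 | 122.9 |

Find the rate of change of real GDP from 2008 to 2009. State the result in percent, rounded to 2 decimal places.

Real GDP 2008 = 3281.8/1.178 = 2785.91.
Real GDP 2009 = 3701.2/1.229 = 3011.55.
Change = 3011.55/2785.91 − 1 = 0.0810.

8.10%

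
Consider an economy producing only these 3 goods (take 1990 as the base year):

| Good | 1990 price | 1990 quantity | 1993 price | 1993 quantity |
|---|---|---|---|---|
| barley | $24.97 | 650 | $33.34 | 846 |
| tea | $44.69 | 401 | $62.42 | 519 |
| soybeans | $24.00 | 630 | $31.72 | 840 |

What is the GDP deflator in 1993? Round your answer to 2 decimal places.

135.31

Nominal GDP 1993 = 33.34·846 + 62.42·519 + 31.72·840 = 87246.42.
Real GDP 1993 (at 1990 prices) = 24.97·846 + 44.69·519 + 24.00·840 = 64478.73.
Deflator = Nominal/Real × 100 = 87246.42/64478.73 × 100 = 135.310.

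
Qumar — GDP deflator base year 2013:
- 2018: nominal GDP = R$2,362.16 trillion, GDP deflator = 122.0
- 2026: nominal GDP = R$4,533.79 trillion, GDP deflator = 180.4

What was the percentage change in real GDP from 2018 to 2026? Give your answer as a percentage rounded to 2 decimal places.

29.80%

Deflate each year: 2018 → 2362.16/1.220 = 1936.20; 2026 → 4533.79/1.804 = 2513.19.
So real GDP changed by 2513.19/1936.20 − 1 = 0.2980, i.e. 29.80%.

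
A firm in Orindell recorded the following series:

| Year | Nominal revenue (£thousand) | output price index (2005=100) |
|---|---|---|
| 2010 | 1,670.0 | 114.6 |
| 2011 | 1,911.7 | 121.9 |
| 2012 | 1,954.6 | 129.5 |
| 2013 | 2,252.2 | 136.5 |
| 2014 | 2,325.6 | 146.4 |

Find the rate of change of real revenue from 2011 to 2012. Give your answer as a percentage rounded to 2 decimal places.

Real revenue 2011 = 1911.7/1.219 = 1568.25.
Real revenue 2012 = 1954.6/1.295 = 1509.34.
Change = 1509.34/1568.25 − 1 = -0.0376.

-3.76%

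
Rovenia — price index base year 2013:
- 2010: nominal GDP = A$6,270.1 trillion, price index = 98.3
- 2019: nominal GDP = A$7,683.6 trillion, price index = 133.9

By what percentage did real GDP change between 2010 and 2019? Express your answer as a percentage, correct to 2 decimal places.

Deflate each year: 2010 → 6270.1/0.983 = 6378.54; 2019 → 7683.6/1.339 = 5738.31.
So real GDP changed by 5738.31/6378.54 − 1 = -0.1004, i.e. -10.04%.

-10.04%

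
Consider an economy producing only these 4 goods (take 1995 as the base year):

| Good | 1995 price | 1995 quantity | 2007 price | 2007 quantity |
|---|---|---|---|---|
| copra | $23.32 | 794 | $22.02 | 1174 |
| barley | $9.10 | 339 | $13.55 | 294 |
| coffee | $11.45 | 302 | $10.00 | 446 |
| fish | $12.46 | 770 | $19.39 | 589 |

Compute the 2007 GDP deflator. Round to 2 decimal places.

Nominal GDP 2007 = 22.02·1174 + 13.55·294 + 10.00·446 + 19.39·589 = 45715.89.
Real GDP 2007 (at 1995 prices) = 23.32·1174 + 9.10·294 + 11.45·446 + 12.46·589 = 42498.72.
Deflator = Nominal/Real × 100 = 45715.89/42498.72 × 100 = 107.570.

107.57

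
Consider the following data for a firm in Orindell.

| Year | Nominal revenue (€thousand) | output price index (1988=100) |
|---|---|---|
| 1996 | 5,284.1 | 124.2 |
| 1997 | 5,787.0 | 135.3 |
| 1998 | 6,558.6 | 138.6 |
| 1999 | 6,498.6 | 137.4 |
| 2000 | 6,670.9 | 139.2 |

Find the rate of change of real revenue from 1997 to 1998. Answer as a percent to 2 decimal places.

Real revenue 1997 = 5787.0/1.353 = 4277.16.
Real revenue 1998 = 6558.6/1.386 = 4732.03.
Change = 4732.03/4277.16 − 1 = 0.1063.

10.63%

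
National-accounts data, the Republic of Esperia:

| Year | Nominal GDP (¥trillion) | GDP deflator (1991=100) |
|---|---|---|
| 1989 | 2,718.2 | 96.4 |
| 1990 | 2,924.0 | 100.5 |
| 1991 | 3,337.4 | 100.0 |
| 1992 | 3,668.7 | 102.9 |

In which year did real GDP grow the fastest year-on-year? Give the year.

1990: real = 2924.0/1.005 = 2909.45; growth vs 1989 (2819.71) = 3.18%.
1991: real = 3337.4/1.000 = 3337.40; growth vs 1990 (2909.45) = 14.71%.
1992: real = 3668.7/1.029 = 3565.31; growth vs 1991 (3337.40) = 6.83%.

1991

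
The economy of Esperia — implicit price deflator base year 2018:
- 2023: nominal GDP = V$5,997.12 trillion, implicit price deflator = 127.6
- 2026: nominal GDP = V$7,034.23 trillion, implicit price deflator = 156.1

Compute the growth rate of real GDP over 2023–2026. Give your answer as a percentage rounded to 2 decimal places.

-4.12%

Real GDP 2023 = 5997.12 / 1.276 = 4699.94.
Real GDP 2026 = 7034.23 / 1.561 = 4506.23.
Real growth = 4506.23 / 4699.94 − 1 = -0.0412.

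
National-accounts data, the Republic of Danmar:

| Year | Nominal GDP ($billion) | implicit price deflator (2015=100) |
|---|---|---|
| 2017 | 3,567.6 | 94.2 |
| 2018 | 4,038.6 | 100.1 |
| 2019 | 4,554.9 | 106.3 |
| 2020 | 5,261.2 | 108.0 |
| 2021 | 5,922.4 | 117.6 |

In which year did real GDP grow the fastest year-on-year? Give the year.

2018: real = 4038.6/1.001 = 4034.57; growth vs 2017 (3787.26) = 6.53%.
2019: real = 4554.9/1.063 = 4284.95; growth vs 2018 (4034.57) = 6.21%.
2020: real = 5261.2/1.080 = 4871.48; growth vs 2019 (4284.95) = 13.69%.
2021: real = 5922.4/1.176 = 5036.05; growth vs 2020 (4871.48) = 3.38%.

2020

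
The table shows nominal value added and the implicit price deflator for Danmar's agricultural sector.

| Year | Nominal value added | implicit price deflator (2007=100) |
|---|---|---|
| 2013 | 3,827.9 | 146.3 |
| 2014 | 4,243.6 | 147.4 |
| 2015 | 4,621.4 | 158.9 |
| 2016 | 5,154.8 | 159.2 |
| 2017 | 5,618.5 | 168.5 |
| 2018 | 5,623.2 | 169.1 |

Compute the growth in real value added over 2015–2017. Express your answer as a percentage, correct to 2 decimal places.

Real value added 2015 = 4621.4/1.589 = 2908.37.
Real value added 2017 = 5618.5/1.685 = 3334.42.
Change = 3334.42/2908.37 − 1 = 0.1465.

14.65%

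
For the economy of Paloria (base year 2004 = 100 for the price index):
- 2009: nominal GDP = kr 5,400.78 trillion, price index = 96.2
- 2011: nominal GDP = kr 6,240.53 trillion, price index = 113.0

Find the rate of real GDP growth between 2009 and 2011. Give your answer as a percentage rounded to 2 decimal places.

-1.63%

Deflate each year: 2009 → 5400.78/0.962 = 5614.12; 2011 → 6240.53/1.130 = 5522.59.
So real GDP changed by 5522.59/5614.12 − 1 = -0.0163, i.e. -1.63%.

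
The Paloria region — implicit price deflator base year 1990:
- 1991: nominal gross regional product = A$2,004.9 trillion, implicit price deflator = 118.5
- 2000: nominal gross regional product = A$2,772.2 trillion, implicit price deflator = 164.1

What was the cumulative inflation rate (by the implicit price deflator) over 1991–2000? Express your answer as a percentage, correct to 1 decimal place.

Price-level change = 164.1 / 118.5 − 1 = 0.3848.

38.5%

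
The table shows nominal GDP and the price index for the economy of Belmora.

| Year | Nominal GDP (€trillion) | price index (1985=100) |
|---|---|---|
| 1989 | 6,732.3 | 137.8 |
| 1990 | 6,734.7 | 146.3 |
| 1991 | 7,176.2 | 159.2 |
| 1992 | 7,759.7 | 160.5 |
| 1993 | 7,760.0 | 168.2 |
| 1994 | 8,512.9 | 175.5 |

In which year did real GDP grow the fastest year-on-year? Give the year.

1992

1990: real = 6734.7/1.463 = 4603.35; growth vs 1989 (4885.56) = -5.78%.
1991: real = 7176.2/1.592 = 4507.66; growth vs 1990 (4603.35) = -2.08%.
1992: real = 7759.7/1.605 = 4834.70; growth vs 1991 (4507.66) = 7.26%.
1993: real = 7760.0/1.682 = 4613.56; growth vs 1992 (4834.70) = -4.57%.
1994: real = 8512.9/1.755 = 4850.66; growth vs 1993 (4613.56) = 5.14%.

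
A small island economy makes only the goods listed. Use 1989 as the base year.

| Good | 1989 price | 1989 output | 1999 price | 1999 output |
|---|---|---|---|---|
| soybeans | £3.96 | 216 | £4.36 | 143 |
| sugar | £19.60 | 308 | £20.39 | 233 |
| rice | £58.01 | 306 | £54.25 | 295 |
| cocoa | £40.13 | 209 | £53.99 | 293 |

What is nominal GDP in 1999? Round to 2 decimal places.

£37197.17

Nominal GDP 1999 = Σ (p_1999 × q_1999) = 4.36·143 + 20.39·233 + 54.25·295 + 53.99·293 = 37197.17.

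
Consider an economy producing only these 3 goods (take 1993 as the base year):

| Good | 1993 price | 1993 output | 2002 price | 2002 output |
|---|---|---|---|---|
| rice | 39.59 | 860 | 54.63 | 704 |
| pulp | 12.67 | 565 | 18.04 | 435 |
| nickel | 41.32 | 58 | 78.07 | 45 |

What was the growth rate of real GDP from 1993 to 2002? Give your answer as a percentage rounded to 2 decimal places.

-19.17%

Real GDP 1993 = Nominal GDP 1993 = 39.59·860 + 12.67·565 + 41.32·58 = 43602.51.
Real GDP 2002 (at 1993 prices) = 39.59·704 + 12.67·435 + 41.32·45 = 35242.21.
Real growth = 35242.21/43602.51 − 1 = -0.1917.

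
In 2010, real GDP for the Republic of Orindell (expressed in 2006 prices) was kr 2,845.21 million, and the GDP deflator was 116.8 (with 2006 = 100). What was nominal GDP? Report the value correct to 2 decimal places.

kr 3,323.21 million

Nominal GDP = Real × (GDP deflator/100) = 2845.21 × 1.168 = 3323.21.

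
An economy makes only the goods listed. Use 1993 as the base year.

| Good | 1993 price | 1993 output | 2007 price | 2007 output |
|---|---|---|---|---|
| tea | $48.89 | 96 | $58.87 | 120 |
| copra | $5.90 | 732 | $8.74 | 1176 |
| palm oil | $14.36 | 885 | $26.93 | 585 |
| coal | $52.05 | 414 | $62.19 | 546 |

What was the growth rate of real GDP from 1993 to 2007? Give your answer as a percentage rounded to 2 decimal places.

Real GDP 1993 = Nominal GDP 1993 = 48.89·96 + 5.90·732 + 14.36·885 + 52.05·414 = 43269.54.
Real GDP 2007 (at 1993 prices) = 48.89·120 + 5.90·1176 + 14.36·585 + 52.05·546 = 49625.10.
Real growth = 49625.10/43269.54 − 1 = 0.1469.

14.69%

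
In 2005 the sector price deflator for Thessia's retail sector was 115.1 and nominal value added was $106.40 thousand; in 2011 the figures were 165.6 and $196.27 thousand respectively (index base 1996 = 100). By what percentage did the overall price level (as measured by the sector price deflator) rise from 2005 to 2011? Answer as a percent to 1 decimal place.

43.9%

Price-level change = 165.6 / 115.1 − 1 = 0.4387.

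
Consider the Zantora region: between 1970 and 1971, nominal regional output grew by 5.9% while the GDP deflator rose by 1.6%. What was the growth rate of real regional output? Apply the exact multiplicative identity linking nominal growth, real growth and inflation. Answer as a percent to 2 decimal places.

4.23%

(1 + g_nom) = (1 + g_real)(1 + π), so g_real = 1.0590 / 1.0160 − 1 = 0.04232.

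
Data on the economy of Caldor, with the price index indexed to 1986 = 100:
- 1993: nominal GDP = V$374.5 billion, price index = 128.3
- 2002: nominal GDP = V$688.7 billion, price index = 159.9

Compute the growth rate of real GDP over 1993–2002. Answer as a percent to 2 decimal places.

Real GDP 1993 = 374.5 / 1.283 = 291.89.
Real GDP 2002 = 688.7 / 1.599 = 430.71.
Real growth = 430.71 / 291.89 − 1 = 0.4756.

47.56%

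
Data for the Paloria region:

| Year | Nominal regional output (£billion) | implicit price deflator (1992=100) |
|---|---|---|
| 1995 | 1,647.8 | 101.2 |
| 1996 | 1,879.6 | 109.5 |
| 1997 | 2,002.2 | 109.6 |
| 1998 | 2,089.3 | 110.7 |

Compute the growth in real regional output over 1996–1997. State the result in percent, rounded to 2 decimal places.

Real regional output 1996 = 1879.6/1.095 = 1716.53.
Real regional output 1997 = 2002.2/1.096 = 1826.82.
Change = 1826.82/1716.53 − 1 = 0.0643.

6.43%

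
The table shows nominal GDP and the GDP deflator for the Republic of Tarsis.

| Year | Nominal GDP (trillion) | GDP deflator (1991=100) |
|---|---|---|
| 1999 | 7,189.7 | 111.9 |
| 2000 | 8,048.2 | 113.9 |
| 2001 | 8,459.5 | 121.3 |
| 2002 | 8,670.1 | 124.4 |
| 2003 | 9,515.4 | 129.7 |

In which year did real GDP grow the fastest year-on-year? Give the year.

2000

2000: real = 8048.2/1.139 = 7066.02; growth vs 1999 (6425.11) = 9.98%.
2001: real = 8459.5/1.213 = 6974.03; growth vs 2000 (7066.02) = -1.30%.
2002: real = 8670.1/1.244 = 6969.53; growth vs 2001 (6974.03) = -0.06%.
2003: real = 9515.4/1.297 = 7336.47; growth vs 2002 (6969.53) = 5.26%.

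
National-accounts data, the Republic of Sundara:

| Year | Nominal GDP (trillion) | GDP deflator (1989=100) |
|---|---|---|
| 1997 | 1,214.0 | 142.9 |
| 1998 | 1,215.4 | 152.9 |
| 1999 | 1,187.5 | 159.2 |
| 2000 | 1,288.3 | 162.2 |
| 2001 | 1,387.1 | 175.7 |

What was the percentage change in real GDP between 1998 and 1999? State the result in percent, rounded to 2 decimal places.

-6.16%

Real GDP 1998 = 1215.4/1.529 = 794.90.
Real GDP 1999 = 1187.5/1.592 = 745.92.
Change = 745.92/794.90 − 1 = -0.0616.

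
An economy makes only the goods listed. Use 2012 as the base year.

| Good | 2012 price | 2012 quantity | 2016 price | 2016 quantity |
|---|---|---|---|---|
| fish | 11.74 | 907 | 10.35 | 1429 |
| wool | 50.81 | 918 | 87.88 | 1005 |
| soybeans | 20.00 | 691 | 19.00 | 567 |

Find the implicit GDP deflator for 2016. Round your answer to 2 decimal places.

143.83

Nominal GDP 2016 = 10.35·1429 + 87.88·1005 + 19.00·567 = 113882.55.
Real GDP 2016 (at 2012 prices) = 11.74·1429 + 50.81·1005 + 20.00·567 = 79180.51.
Deflator = Nominal/Real × 100 = 113882.55/79180.51 × 100 = 143.826.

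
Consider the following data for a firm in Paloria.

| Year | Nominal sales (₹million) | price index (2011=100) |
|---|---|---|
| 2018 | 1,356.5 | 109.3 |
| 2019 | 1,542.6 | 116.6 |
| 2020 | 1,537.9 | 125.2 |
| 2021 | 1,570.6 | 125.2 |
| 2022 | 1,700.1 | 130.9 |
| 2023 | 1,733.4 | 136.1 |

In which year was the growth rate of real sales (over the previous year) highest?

2019: real = 1542.6/1.166 = 1322.98; growth vs 2018 (1241.08) = 6.60%.
2020: real = 1537.9/1.252 = 1228.35; growth vs 2019 (1322.98) = -7.15%.
2021: real = 1570.6/1.252 = 1254.47; growth vs 2020 (1228.35) = 2.13%.
2022: real = 1700.1/1.309 = 1298.78; growth vs 2021 (1254.47) = 3.53%.
2023: real = 1733.4/1.361 = 1273.62; growth vs 2022 (1298.78) = -1.94%.

2019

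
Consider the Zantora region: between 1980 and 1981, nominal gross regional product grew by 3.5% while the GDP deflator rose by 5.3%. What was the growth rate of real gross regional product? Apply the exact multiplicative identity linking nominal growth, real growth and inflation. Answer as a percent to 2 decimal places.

-1.71%

(1 + g_nom) = (1 + g_real)(1 + π), so g_real = 1.0350 / 1.0530 − 1 = -0.01709.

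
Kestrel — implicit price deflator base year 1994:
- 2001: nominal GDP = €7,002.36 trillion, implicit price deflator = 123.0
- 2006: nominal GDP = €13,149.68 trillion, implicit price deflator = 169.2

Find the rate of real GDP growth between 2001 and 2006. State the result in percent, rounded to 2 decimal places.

36.51%

Real GDP 2001 = 7002.36 / 1.230 = 5692.98.
Real GDP 2006 = 13149.68 / 1.692 = 7771.68.
Real growth = 7771.68 / 5692.98 − 1 = 0.3651.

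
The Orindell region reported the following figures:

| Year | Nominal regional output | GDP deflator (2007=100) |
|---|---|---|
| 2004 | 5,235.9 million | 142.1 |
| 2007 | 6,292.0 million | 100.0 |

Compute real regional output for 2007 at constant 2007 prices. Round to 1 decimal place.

6,292.0 million

Real regional output = Nominal / (GDP deflator/100) = 6292.0 / 1.000 = 6292.00.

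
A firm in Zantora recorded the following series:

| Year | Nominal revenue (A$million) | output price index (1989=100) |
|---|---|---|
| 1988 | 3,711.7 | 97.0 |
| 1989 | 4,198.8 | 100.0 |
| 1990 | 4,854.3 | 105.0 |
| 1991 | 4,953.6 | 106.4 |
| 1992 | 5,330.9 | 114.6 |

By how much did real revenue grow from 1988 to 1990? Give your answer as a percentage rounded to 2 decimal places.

Real revenue 1988 = 3711.7/0.970 = 3826.49.
Real revenue 1990 = 4854.3/1.050 = 4623.14.
Change = 4623.14/3826.49 − 1 = 0.2082.

20.82%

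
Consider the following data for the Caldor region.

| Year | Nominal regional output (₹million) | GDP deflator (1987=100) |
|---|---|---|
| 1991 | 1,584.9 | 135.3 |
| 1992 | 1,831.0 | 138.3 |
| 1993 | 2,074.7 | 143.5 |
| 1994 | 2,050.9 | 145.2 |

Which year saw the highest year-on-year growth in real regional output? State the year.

1992

1992: real = 1831.0/1.383 = 1323.93; growth vs 1991 (1171.40) = 13.02%.
1993: real = 2074.7/1.435 = 1445.78; growth vs 1992 (1323.93) = 9.20%.
1994: real = 2050.9/1.452 = 1412.47; growth vs 1993 (1445.78) = -2.30%.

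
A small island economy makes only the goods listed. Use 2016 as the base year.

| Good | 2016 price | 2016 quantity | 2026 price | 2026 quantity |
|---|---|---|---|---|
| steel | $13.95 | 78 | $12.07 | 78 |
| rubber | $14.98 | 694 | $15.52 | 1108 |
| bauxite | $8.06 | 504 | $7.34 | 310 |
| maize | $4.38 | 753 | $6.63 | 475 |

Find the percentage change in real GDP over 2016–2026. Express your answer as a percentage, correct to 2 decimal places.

Real GDP 2016 = Nominal GDP 2016 = 13.95·78 + 14.98·694 + 8.06·504 + 4.38·753 = 18844.60.
Real GDP 2026 (at 2016 prices) = 13.95·78 + 14.98·1108 + 8.06·310 + 4.38·475 = 22265.04.
Real growth = 22265.04/18844.60 − 1 = 0.1815.

18.15%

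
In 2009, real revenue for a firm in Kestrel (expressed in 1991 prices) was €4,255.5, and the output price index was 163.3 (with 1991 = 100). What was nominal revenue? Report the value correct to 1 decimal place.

Nominal revenue = Real × (output price index/100) = 4255.5 × 1.633 = 6949.23.

€6,949.2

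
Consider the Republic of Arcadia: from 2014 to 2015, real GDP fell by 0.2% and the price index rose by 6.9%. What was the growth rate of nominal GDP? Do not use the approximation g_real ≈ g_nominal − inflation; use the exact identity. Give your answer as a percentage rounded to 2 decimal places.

(1 + g_nom) = (1 + g_real)(1 + π) = 0.9980 × 1.0690 = 1.06686.

6.69%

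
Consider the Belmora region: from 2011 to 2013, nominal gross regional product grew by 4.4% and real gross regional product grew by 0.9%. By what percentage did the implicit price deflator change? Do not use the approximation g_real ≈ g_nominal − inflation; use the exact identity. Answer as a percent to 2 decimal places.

3.47%

(1 + g_nom) = (1 + g_real)(1 + π), so π = 1.0440 / 1.0090 − 1 = 0.03469.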